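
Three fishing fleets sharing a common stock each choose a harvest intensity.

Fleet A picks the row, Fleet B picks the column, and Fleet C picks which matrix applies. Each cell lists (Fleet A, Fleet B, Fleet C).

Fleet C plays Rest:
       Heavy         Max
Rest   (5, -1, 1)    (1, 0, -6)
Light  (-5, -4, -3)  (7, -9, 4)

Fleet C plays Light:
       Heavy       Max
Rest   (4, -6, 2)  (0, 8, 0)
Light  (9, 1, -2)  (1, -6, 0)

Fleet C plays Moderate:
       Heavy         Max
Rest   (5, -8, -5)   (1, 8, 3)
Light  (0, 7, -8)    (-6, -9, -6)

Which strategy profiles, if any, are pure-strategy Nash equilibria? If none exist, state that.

(Rest, Max, Moderate); (Light, Heavy, Light)

Fleet A against (Heavy, Rest): payoffs 5, -5 → best response Rest.
Fleet A against (Heavy, Light): payoffs 4, 9 → best response Light.
Fleet A against (Heavy, Moderate): payoffs 5, 0 → best response Rest.
Fleet A against (Max, Rest): payoffs 1, 7 → best response Light.
Fleet A against (Max, Light): payoffs 0, 1 → best response Light.
Fleet A against (Max, Moderate): payoffs 1, -6 → best response Rest.
Fleet B against (Rest, Rest): payoffs -1, 0 → best response Max.
Fleet B against (Rest, Light): payoffs -6, 8 → best response Max.
Fleet B against (Rest, Moderate): payoffs -8, 8 → best response Max.
Fleet B against (Light, Rest): payoffs -4, -9 → best response Heavy.
Fleet B against (Light, Light): payoffs 1, -6 → best response Heavy.
Fleet B against (Light, Moderate): payoffs 7, -9 → best response Heavy.
Fleet C against (Rest, Heavy): payoffs 1, 2, -5 → best response Light.
Fleet C against (Rest, Max): payoffs -6, 0, 3 → best response Moderate.
Fleet C against (Light, Heavy): payoffs -3, -2, -8 → best response Light.
Fleet C against (Light, Max): payoffs 4, 0, -6 → best response Rest.
Mutual best responses: (Rest, Max, Moderate); (Light, Heavy, Light).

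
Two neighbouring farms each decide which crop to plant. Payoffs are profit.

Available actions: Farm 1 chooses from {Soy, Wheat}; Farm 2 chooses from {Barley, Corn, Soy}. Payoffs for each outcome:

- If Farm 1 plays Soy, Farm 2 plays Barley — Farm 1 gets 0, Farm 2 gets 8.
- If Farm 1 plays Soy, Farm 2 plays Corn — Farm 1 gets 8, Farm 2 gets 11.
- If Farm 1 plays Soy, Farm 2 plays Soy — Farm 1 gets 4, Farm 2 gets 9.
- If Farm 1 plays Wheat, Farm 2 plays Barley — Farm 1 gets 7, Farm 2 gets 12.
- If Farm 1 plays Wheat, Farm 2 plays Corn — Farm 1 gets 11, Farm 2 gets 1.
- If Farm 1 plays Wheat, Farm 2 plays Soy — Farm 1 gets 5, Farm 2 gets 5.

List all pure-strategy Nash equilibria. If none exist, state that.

Pure NE: (Wheat, Barley)

(Soy, Barley): Farm 1 can switch to Wheat (0 → 7). Not NE.
(Soy, Corn): Farm 1 can switch to Wheat (8 → 11). Not NE.
(Soy, Soy): Farm 1 can switch to Wheat (4 → 5). Not NE.
(Wheat, Barley): Farm 1 gets 7, best alternative 0; Farm 2 gets 12, best alternative 5. No profitable deviation — NE.
(Wheat, Corn): Farm 2 can switch to Barley (1 → 12). Not NE.
(Wheat, Soy): Farm 2 can switch to Barley (5 → 12). Not NE.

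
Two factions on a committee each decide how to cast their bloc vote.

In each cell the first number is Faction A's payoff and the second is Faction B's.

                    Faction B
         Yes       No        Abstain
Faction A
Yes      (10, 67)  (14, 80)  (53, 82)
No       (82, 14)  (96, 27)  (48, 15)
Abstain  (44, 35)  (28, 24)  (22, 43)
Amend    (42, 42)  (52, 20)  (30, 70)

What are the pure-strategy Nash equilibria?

(Yes, Abstain) and (No, No)

(Yes, Yes): Faction A can switch to No (10 → 82). Not NE.
(Yes, No): Faction A can switch to No (14 → 96). Not NE.
(Yes, Abstain): Faction A gets 53, best alternative 48; Faction B gets 82, best alternative 80. No profitable deviation — NE.
(No, Yes): Faction B can switch to No (14 → 27). Not NE.
(No, No): Faction A gets 96, best alternative 52; Faction B gets 27, best alternative 15. No profitable deviation — NE.
(No, Abstain): Faction A can switch to Yes (48 → 53). Not NE.
(Abstain, Yes): Faction A can switch to No (44 → 82). Not NE.
(Abstain, No): Faction A can switch to No (28 → 96). Not NE.
(Abstain, Abstain): Faction A can switch to Yes (22 → 53). Not NE.
(Amend, Yes): Faction A can switch to No (42 → 82). Not NE.
(Amend, No): Faction A can switch to No (52 → 96). Not NE.
(Amend, Abstain): Faction A can switch to Yes (30 → 53). Not NE.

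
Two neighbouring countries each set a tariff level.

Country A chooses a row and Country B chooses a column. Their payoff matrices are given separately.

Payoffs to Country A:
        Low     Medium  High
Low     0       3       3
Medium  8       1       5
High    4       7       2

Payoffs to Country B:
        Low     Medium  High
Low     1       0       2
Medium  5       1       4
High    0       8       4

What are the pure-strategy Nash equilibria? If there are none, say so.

Country A against Low: payoffs 0, 8, 4 → best response Medium.
Country A against Medium: payoffs 3, 1, 7 → best response High.
Country A against High: payoffs 3, 5, 2 → best response Medium.
Country B against Low: payoffs 1, 0, 2 → best response High.
Country B against Medium: payoffs 5, 1, 4 → best response Low.
Country B against High: payoffs 0, 8, 4 → best response Medium.
Mutual best responses: (Medium, Low); (High, Medium).

(Medium, Low) and (High, Medium)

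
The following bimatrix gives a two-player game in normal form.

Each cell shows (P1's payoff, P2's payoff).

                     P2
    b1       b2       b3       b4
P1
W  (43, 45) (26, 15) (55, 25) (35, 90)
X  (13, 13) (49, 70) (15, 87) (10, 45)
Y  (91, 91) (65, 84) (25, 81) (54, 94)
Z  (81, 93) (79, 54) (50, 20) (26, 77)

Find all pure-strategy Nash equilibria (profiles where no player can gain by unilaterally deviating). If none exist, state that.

P1 against b1: payoffs 43, 13, 91, 81 → best response Y.
P1 against b2: payoffs 26, 49, 65, 79 → best response Z.
P1 against b3: payoffs 55, 15, 25, 50 → best response W.
P1 against b4: payoffs 35, 10, 54, 26 → best response Y.
P2 against W: payoffs 45, 15, 25, 90 → best response b4.
P2 against X: payoffs 13, 70, 87, 45 → best response b3.
P2 against Y: payoffs 91, 84, 81, 94 → best response b4.
P2 against Z: payoffs 93, 54, 20, 77 → best response b1.
Mutual best responses: (Y, b4).

Pure NE: (Y, b4)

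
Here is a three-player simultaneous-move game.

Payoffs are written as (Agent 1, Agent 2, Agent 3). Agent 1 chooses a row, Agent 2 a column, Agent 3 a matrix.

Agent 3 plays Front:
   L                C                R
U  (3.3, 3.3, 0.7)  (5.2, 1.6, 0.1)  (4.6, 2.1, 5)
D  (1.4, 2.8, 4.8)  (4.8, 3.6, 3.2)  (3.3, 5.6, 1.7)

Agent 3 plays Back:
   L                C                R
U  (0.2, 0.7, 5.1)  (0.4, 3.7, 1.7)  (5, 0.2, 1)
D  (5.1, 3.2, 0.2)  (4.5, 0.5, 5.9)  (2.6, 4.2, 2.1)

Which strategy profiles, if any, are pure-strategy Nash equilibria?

Agent 1 against (L, Front): payoffs 3.3, 1.4 → best response U.
Agent 1 against (L, Back): payoffs 0.2, 5.1 → best response D.
Agent 1 against (C, Front): payoffs 5.2, 4.8 → best response U.
Agent 1 against (C, Back): payoffs 0.4, 4.5 → best response D.
Agent 1 against (R, Front): payoffs 4.6, 3.3 → best response U.
Agent 1 against (R, Back): payoffs 5, 2.6 → best response U.
Agent 2 against (U, Front): payoffs 3.3, 1.6, 2.1 → best response L.
Agent 2 against (U, Back): payoffs 0.7, 3.7, 0.2 → best response C.
Agent 2 against (D, Front): payoffs 2.8, 3.6, 5.6 → best response R.
Agent 2 against (D, Back): payoffs 3.2, 0.5, 4.2 → best response R.
Agent 3 against (U, L): payoffs 0.7, 5.1 → best response Back.
Agent 3 against (U, C): payoffs 0.1, 1.7 → best response Back.
Agent 3 against (U, R): payoffs 5, 1 → best response Front.
Agent 3 against (D, L): payoffs 4.8, 0.2 → best response Front.
Agent 3 against (D, C): payoffs 3.2, 5.9 → best response Back.
Agent 3 against (D, R): payoffs 1.7, 2.1 → best response Back.
No profile is a mutual best response for all players.

There is no pure-strategy Nash equilibrium.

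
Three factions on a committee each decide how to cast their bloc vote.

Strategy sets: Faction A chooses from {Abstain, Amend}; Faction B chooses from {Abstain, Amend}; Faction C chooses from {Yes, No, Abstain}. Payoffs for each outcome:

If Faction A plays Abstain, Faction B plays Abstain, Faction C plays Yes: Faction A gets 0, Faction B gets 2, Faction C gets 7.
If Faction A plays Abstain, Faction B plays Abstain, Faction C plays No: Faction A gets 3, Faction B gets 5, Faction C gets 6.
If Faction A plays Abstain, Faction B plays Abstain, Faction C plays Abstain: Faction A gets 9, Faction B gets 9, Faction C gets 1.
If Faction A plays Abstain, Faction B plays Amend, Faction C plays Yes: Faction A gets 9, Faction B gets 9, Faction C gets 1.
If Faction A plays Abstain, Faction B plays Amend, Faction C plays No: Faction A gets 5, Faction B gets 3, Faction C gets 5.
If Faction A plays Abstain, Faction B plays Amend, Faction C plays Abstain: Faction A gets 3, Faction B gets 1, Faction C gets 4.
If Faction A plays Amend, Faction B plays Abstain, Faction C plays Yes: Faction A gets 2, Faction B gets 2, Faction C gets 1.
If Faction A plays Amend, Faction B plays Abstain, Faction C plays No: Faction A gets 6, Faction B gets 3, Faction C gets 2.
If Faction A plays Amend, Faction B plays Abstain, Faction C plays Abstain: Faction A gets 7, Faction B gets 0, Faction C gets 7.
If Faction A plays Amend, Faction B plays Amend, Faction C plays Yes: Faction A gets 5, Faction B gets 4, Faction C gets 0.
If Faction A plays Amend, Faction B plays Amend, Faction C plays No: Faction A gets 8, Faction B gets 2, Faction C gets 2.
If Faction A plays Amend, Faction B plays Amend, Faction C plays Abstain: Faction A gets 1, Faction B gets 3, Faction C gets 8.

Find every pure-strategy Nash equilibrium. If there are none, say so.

There is no pure-strategy Nash equilibrium.

(Abstain, Abstain, Yes): Faction A can switch to Amend (0 → 2). Not NE.
(Abstain, Abstain, No): Faction A can switch to Amend (3 → 6). Not NE.
(Abstain, Abstain, Abstain): Faction C can switch to Yes (1 → 7). Not NE.
(Abstain, Amend, Yes): Faction C can switch to No (1 → 5). Not NE.
(Abstain, Amend, No): Faction A can switch to Amend (5 → 8). Not NE.
(Abstain, Amend, Abstain): Faction B can switch to Abstain (1 → 9). Not NE.
(Amend, Abstain, Yes): Faction B can switch to Amend (2 → 4). Not NE.
(Amend, Abstain, No): Faction C can switch to Abstain (2 → 7). Not NE.
(Amend, Abstain, Abstain): Faction A can switch to Abstain (7 → 9). Not NE.
(Amend, Amend, Yes): Faction A can switch to Abstain (5 → 9). Not NE.
(Amend, Amend, No): Faction B can switch to Abstain (2 → 3). Not NE.
(Amend, Amend, Abstain): Faction A can switch to Abstain (1 → 3). Not NE.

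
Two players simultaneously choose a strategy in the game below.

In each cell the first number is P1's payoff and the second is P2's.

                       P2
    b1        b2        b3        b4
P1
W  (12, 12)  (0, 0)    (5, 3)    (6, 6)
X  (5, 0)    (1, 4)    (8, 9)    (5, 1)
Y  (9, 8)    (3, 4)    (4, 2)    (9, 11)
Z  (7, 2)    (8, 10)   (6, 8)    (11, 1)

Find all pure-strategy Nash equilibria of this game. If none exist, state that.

Check each profile: it is a Nash equilibrium iff no player can strictly gain by switching unilaterally.
(W, b1): P1 gets 12, best alternative 9; P2 gets 12, best alternative 6. No profitable deviation — NE.
(W, b2): P1 can switch to X (0 → 1). Not NE.
(W, b3): P1 can switch to X (5 → 8). Not NE.
(W, b4): P1 can switch to Y (6 → 9). Not NE.
(X, b1): P1 can switch to W (5 → 12). Not NE.
(X, b2): P1 can switch to Y (1 → 3). Not NE.
(X, b3): P1 gets 8, best alternative 6; P2 gets 9, best alternative 4. No profitable deviation — NE.
(X, b4): P1 can switch to W (5 → 6). Not NE.
(Z, b2): P1 gets 8, best alternative 3; P2 gets 10, best alternative 8. No profitable deviation — NE.
(The remaining 7 profiles each have a profitable deviation by the same check.)

The pure Nash equilibria are (W, b1), (X, b3), (Z, b2).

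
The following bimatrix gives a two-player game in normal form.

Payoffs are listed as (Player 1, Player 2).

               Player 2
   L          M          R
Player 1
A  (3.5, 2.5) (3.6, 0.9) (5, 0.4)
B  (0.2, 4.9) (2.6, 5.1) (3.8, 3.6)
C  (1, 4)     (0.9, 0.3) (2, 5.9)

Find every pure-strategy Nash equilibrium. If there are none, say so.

Player 1 against L: payoffs 3.5, 0.2, 1 → best response A.
Player 1 against M: payoffs 3.6, 2.6, 0.9 → best response A.
Player 1 against R: payoffs 5, 3.8, 2 → best response A.
Player 2 against A: payoffs 2.5, 0.9, 0.4 → best response L.
Player 2 against B: payoffs 4.9, 5.1, 3.6 → best response M.
Player 2 against C: payoffs 4, 0.3, 5.9 → best response R.
Mutual best responses: (A, L).

Pure NE: (A, L)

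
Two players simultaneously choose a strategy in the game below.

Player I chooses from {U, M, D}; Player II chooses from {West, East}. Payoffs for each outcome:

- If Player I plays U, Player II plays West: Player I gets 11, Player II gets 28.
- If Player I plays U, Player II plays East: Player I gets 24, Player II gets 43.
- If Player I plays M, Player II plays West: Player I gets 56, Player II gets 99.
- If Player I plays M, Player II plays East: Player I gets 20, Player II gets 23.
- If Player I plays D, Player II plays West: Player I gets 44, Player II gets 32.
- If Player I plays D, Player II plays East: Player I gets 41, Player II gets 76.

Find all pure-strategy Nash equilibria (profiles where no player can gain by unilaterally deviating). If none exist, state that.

For each player, find the best response to each opponent profile; mutual best responses are the pure NE.
Player I against West: payoffs 11, 56, 44 → best response M.
Player I against East: payoffs 24, 20, 41 → best response D.
Player II against U: payoffs 28, 43 → best response East.
Player II against M: payoffs 99, 23 → best response West.
Player II against D: payoffs 32, 76 → best response East.
Mutual best responses: (M, West); (D, East).

(M, West); (D, East)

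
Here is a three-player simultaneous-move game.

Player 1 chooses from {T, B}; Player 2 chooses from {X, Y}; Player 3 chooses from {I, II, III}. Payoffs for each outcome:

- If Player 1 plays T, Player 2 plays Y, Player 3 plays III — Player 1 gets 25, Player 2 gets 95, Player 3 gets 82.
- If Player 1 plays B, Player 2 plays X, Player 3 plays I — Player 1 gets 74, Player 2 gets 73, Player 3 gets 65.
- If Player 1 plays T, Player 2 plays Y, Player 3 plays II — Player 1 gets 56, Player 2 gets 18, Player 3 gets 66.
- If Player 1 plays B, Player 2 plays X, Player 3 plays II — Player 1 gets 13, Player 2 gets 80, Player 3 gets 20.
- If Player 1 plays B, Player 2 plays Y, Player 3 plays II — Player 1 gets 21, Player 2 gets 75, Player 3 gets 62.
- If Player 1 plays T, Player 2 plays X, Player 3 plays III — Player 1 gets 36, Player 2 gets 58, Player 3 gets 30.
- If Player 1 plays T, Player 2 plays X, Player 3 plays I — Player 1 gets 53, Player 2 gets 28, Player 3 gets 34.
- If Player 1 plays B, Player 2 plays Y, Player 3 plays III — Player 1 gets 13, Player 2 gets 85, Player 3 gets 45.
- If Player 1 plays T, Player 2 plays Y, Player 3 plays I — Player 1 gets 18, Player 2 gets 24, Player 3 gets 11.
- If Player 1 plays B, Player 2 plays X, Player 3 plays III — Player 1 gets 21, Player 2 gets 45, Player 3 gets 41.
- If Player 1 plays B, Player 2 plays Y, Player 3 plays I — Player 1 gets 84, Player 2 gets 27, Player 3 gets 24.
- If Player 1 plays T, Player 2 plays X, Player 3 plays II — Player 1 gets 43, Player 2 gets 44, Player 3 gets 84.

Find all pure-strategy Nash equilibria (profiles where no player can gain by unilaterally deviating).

The pure Nash equilibria are (T, X, II); (T, Y, III); (B, X, I).

(T, X, I): Player 1 can switch to B (53 → 74). Not NE.
(T, X, II): Player 1 gets 43, best alternative 13; Player 2 gets 44, best alternative 18; Player 3 gets 84, best alternative 34. No profitable deviation — NE.
(T, X, III): Player 2 can switch to Y (58 → 95). Not NE.
(T, Y, I): Player 1 can switch to B (18 → 84). Not NE.
(T, Y, II): Player 2 can switch to X (18 → 44). Not NE.
(T, Y, III): Player 1 gets 25, best alternative 13; Player 2 gets 95, best alternative 58; Player 3 gets 82, best alternative 66. No profitable deviation — NE.
(B, X, I): Player 1 gets 74, best alternative 53; Player 2 gets 73, best alternative 27; Player 3 gets 65, best alternative 41. No profitable deviation — NE.
(B, X, II): Player 1 can switch to T (13 → 43). Not NE.
(B, X, III): Player 1 can switch to T (21 → 36). Not NE.
(B, Y, I): Player 2 can switch to X (27 → 73). Not NE.
(B, Y, II): Player 1 can switch to T (21 → 56). Not NE.
(The remaining 1 profile has a profitable deviation by the same check.)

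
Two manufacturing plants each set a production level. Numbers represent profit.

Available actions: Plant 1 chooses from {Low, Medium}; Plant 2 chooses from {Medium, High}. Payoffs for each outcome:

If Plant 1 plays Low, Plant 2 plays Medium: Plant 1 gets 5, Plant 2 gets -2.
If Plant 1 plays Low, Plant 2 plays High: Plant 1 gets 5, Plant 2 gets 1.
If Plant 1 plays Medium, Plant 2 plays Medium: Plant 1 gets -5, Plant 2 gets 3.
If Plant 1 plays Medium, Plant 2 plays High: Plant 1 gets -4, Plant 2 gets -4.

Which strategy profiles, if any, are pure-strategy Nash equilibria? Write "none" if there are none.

(Low, High)

For each player, find the best response to each opponent profile; mutual best responses are the pure NE.
Plant 1 against Medium: payoffs 5, -5 → best response Low.
Plant 1 against High: payoffs 5, -4 → best response Low.
Plant 2 against Low: payoffs -2, 1 → best response High.
Plant 2 against Medium: payoffs 3, -4 → best response Medium.
Mutual best responses: (Low, High).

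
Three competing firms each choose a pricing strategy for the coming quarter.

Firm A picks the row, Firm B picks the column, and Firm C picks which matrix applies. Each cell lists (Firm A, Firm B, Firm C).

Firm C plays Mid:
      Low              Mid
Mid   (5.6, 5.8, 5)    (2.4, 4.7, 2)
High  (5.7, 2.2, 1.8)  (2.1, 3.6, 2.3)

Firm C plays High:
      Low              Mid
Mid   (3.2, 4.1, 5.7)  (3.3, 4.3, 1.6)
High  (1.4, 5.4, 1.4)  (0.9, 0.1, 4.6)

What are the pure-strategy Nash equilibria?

There is no pure-strategy Nash equilibrium.

Firm A against (Low, Mid): payoffs 5.6, 5.7 → best response High.
Firm A against (Low, High): payoffs 3.2, 1.4 → best response Mid.
Firm A against (Mid, Mid): payoffs 2.4, 2.1 → best response Mid.
Firm A against (Mid, High): payoffs 3.3, 0.9 → best response Mid.
Firm B against (Mid, Mid): payoffs 5.8, 4.7 → best response Low.
Firm B against (Mid, High): payoffs 4.1, 4.3 → best response Mid.
Firm B against (High, Mid): payoffs 2.2, 3.6 → best response Mid.
Firm B against (High, High): payoffs 5.4, 0.1 → best response Low.
Firm C against (Mid, Low): payoffs 5, 5.7 → best response High.
Firm C against (Mid, Mid): payoffs 2, 1.6 → best response Mid.
Firm C against (High, Low): payoffs 1.8, 1.4 → best response Mid.
Firm C against (High, Mid): payoffs 2.3, 4.6 → best response High.
No profile is a mutual best response for all players.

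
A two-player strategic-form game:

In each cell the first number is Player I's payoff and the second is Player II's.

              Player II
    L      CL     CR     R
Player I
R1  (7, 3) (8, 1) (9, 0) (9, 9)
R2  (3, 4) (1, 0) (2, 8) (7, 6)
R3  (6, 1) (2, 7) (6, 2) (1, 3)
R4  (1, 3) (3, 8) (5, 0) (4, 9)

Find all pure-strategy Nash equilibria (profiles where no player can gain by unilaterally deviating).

Player I against L: payoffs 7, 3, 6, 1 → best response R1.
Player I against CL: payoffs 8, 1, 2, 3 → best response R1.
Player I against CR: payoffs 9, 2, 6, 5 → best response R1.
Player I against R: payoffs 9, 7, 1, 4 → best response R1.
Player II against R1: payoffs 3, 1, 0, 9 → best response R.
Player II against R2: payoffs 4, 0, 8, 6 → best response CR.
Player II against R3: payoffs 1, 7, 2, 3 → best response CL.
Player II against R4: payoffs 3, 8, 0, 9 → best response R.
Mutual best responses: (R1, R).

Pure NE: (R1, R)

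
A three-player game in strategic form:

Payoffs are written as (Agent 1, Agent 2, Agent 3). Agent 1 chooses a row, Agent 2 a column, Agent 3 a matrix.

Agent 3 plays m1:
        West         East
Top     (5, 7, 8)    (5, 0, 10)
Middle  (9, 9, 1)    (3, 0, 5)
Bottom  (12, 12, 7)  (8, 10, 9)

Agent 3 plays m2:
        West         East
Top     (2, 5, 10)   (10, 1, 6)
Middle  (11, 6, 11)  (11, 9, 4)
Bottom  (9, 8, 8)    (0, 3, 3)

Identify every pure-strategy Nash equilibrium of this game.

Agent 1 against (West, m1): payoffs 5, 9, 12 → best response Bottom.
Agent 1 against (West, m2): payoffs 2, 11, 9 → best response Middle.
Agent 1 against (East, m1): payoffs 5, 3, 8 → best response Bottom.
Agent 1 against (East, m2): payoffs 10, 11, 0 → best response Middle.
Agent 2 against (Top, m1): payoffs 7, 0 → best response West.
Agent 2 against (Top, m2): payoffs 5, 1 → best response West.
Agent 2 against (Middle, m1): payoffs 9, 0 → best response West.
Agent 2 against (Middle, m2): payoffs 6, 9 → best response East.
Agent 2 against (Bottom, m1): payoffs 12, 10 → best response West.
Agent 2 against (Bottom, m2): payoffs 8, 3 → best response West.
Agent 3 against (Top, West): payoffs 8, 10 → best response m2.
Agent 3 against (Top, East): payoffs 10, 6 → best response m1.
Agent 3 against (Middle, West): payoffs 1, 11 → best response m2.
Agent 3 against (Middle, East): payoffs 5, 4 → best response m1.
Agent 3 against (Bottom, West): payoffs 7, 8 → best response m2.
Agent 3 against (Bottom, East): payoffs 9, 3 → best response m1.
No profile is a mutual best response for all players.

No pure-strategy Nash equilibrium.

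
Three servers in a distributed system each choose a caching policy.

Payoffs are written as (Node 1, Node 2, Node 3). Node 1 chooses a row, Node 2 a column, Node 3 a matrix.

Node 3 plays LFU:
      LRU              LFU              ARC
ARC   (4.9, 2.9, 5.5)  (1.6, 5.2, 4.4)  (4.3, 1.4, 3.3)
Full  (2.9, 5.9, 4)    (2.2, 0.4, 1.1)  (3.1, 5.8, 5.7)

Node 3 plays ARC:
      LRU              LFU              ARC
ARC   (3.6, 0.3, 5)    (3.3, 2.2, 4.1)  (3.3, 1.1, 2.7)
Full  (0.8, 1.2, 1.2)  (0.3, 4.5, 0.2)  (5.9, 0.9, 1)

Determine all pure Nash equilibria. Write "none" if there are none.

This game has no pure Nash equilibrium.

For each player, find the best response to each opponent profile; mutual best responses are the pure NE.
Node 1 against (LRU, LFU): payoffs 4.9, 2.9 → best response ARC.
Node 1 against (LRU, ARC): payoffs 3.6, 0.8 → best response ARC.
Node 1 against (LFU, LFU): payoffs 1.6, 2.2 → best response Full.
Node 1 against (LFU, ARC): payoffs 3.3, 0.3 → best response ARC.
Node 1 against (ARC, LFU): payoffs 4.3, 3.1 → best response ARC.
Node 1 against (ARC, ARC): payoffs 3.3, 5.9 → best response Full.
Node 2 against (ARC, LFU): payoffs 2.9, 5.2, 1.4 → best response LFU.
Node 2 against (ARC, ARC): payoffs 0.3, 2.2, 1.1 → best response LFU.
Node 2 against (Full, LFU): payoffs 5.9, 0.4, 5.8 → best response LRU.
Node 2 against (Full, ARC): payoffs 1.2, 4.5, 0.9 → best response LFU.
Node 3 against (ARC, LRU): payoffs 5.5, 5 → best response LFU.
Node 3 against (ARC, LFU): payoffs 4.4, 4.1 → best response LFU.
Node 3 against (ARC, ARC): payoffs 3.3, 2.7 → best response LFU.
Node 3 against (Full, LRU): payoffs 4, 1.2 → best response LFU.
Node 3 against (Full, LFU): payoffs 1.1, 0.2 → best response LFU.
Node 3 against (Full, ARC): payoffs 5.7, 1 → best response LFU.
No profile is a mutual best response for all players.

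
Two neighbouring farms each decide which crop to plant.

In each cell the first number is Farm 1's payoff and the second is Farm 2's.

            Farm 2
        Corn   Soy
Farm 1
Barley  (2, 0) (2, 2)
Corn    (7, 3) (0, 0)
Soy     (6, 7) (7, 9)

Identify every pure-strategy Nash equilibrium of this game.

The pure Nash equilibria are (Corn, Corn) and (Soy, Soy).

Farm 1 against Corn: payoffs 2, 7, 6 → best response Corn.
Farm 1 against Soy: payoffs 2, 0, 7 → best response Soy.
Farm 2 against Barley: payoffs 0, 2 → best response Soy.
Farm 2 against Corn: payoffs 3, 0 → best response Corn.
Farm 2 against Soy: payoffs 7, 9 → best response Soy.
Mutual best responses: (Corn, Corn); (Soy, Soy).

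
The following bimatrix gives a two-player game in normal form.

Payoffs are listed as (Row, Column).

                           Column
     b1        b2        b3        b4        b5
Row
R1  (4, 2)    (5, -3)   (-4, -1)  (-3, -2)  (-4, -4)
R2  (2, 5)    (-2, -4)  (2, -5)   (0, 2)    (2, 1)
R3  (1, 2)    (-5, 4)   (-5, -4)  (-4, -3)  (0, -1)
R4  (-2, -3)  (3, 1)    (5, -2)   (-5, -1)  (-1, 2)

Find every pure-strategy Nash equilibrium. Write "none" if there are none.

Row against b1: payoffs 4, 2, 1, -2 → best response R1.
Row against b2: payoffs 5, -2, -5, 3 → best response R1.
Row against b3: payoffs -4, 2, -5, 5 → best response R4.
Row against b4: payoffs -3, 0, -4, -5 → best response R2.
Row against b5: payoffs -4, 2, 0, -1 → best response R2.
Column against R1: payoffs 2, -3, -1, -2, -4 → best response b1.
Column against R2: payoffs 5, -4, -5, 2, 1 → best response b1.
Column against R3: payoffs 2, 4, -4, -3, -1 → best response b2.
Column against R4: payoffs -3, 1, -2, -1, 2 → best response b5.
Mutual best responses: (R1, b1).

Pure NE: (R1, b1)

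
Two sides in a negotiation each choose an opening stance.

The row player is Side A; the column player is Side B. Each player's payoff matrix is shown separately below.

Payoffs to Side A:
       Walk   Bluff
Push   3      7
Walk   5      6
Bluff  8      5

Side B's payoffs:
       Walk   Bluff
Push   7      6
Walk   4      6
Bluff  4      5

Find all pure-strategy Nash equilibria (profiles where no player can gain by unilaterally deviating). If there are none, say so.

No pure-strategy Nash equilibrium.

(Push, Walk): Side A can switch to Walk (3 → 5). Not NE.
(Push, Bluff): Side B can switch to Walk (6 → 7). Not NE.
(Walk, Walk): Side A can switch to Bluff (5 → 8). Not NE.
(Walk, Bluff): Side A can switch to Push (6 → 7). Not NE.
(Bluff, Walk): Side B can switch to Bluff (4 → 5). Not NE.
(Bluff, Bluff): Side A can switch to Push (5 → 7). Not NE.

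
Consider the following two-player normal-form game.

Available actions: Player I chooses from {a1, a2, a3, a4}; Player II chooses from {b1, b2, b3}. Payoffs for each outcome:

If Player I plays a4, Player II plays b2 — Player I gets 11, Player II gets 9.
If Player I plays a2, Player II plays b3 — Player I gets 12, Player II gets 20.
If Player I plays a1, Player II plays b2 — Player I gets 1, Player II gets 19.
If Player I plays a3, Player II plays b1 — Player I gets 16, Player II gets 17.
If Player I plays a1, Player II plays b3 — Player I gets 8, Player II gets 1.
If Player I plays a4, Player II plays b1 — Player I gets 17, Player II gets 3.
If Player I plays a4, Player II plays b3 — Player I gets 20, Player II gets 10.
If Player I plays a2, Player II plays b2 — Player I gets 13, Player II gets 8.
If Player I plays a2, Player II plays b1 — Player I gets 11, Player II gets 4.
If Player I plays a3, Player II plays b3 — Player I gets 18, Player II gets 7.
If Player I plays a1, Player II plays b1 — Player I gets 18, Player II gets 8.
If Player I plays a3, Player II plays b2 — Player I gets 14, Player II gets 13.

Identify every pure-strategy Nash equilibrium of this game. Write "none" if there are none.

Player I against b1: payoffs 18, 11, 16, 17 → best response a1.
Player I against b2: payoffs 1, 13, 14, 11 → best response a3.
Player I against b3: payoffs 8, 12, 18, 20 → best response a4.
Player II against a1: payoffs 8, 19, 1 → best response b2.
Player II against a2: payoffs 4, 8, 20 → best response b3.
Player II against a3: payoffs 17, 13, 7 → best response b1.
Player II against a4: payoffs 3, 9, 10 → best response b3.
Mutual best responses: (a4, b3).

Pure NE: (a4, b3)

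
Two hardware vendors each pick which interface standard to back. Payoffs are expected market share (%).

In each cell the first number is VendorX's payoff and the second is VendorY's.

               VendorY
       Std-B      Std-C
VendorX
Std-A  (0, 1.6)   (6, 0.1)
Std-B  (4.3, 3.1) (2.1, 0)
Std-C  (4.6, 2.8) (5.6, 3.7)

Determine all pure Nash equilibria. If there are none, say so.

Mark each player's best response to every combination of opponents' strategies; a profile where every player is best-responding is a pure Nash equilibrium.
VendorX against Std-B: payoffs 0, 4.3, 4.6 → best response Std-C.
VendorX against Std-C: payoffs 6, 2.1, 5.6 → best response Std-A.
VendorY against Std-A: payoffs 1.6, 0.1 → best response Std-B.
VendorY against Std-B: payoffs 3.1, 0 → best response Std-B.
VendorY against Std-C: payoffs 2.8, 3.7 → best response Std-C.
No profile is a mutual best response for all players.

No pure-strategy Nash equilibrium.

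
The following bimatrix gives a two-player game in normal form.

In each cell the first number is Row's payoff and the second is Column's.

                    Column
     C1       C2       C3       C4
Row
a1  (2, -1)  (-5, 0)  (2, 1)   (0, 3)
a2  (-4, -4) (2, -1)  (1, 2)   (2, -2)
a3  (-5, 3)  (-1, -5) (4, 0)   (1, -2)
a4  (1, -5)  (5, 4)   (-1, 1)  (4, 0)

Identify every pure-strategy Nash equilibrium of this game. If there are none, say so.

Pure NE: (a4, C2)

(a1, C1): Column can switch to C2 (-1 → 0). Not NE.
(a1, C2): Row can switch to a2 (-5 → 2). Not NE.
(a1, C3): Row can switch to a3 (2 → 4). Not NE.
(a1, C4): Row can switch to a2 (0 → 2). Not NE.
(a2, C1): Row can switch to a1 (-4 → 2). Not NE.
(a2, C2): Row can switch to a4 (2 → 5). Not NE.
(a2, C3): Row can switch to a1 (1 → 2). Not NE.
(a2, C4): Row can switch to a4 (2 → 4). Not NE.
(a4, C2): Row gets 5, best alternative 2; Column gets 4, best alternative 1. No profitable deviation — NE.
(The remaining 7 profiles each have a profitable deviation by the same check.)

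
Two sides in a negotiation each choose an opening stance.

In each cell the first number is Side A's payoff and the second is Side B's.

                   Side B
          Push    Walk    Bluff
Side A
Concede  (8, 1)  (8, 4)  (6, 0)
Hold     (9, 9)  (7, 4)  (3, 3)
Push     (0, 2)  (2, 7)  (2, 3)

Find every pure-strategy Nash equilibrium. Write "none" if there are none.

Pure-strategy Nash equilibria: (Concede, Walk) and (Hold, Push)

(Concede, Push): Side A can switch to Hold (8 → 9). Not NE.
(Concede, Walk): Side A gets 8, best alternative 7; Side B gets 4, best alternative 1. No profitable deviation — NE.
(Concede, Bluff): Side B can switch to Push (0 → 1). Not NE.
(Hold, Push): Side A gets 9, best alternative 8; Side B gets 9, best alternative 4. No profitable deviation — NE.
(Hold, Walk): Side A can switch to Concede (7 → 8). Not NE.
(Hold, Bluff): Side A can switch to Concede (3 → 6). Not NE.
(Push, Push): Side A can switch to Concede (0 → 8). Not NE.
(Push, Walk): Side A can switch to Concede (2 → 8). Not NE.
(Push, Bluff): Side A can switch to Concede (2 → 6). Not NE.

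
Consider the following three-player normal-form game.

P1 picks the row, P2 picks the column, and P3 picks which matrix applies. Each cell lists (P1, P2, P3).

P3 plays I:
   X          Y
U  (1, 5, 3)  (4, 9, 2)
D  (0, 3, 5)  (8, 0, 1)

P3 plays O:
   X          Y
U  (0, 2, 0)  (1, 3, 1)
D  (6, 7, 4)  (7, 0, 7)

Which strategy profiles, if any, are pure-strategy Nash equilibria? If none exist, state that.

(U, X, I): P2 can switch to Y (5 → 9). Not NE.
(U, X, O): P1 can switch to D (0 → 6). Not NE.
(U, Y, I): P1 can switch to D (4 → 8). Not NE.
(U, Y, O): P1 can switch to D (1 → 7). Not NE.
(D, X, I): P1 can switch to U (0 → 1). Not NE.
(D, X, O): P3 can switch to I (4 → 5). Not NE.
(D, Y, I): P2 can switch to X (0 → 3). Not NE.
(D, Y, O): P2 can switch to X (0 → 7). Not NE.

No pure-strategy Nash equilibrium.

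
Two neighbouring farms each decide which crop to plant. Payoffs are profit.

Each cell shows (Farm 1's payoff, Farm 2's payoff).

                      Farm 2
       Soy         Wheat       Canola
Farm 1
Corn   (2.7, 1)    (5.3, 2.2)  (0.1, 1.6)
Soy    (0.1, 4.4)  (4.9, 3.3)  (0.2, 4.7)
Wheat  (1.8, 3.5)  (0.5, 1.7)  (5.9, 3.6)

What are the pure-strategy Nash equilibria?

(Corn, Wheat) and (Wheat, Canola)

Check each profile: it is a Nash equilibrium iff no player can strictly gain by switching unilaterally.
(Corn, Soy): Farm 2 can switch to Wheat (1 → 2.2). Not NE.
(Corn, Wheat): Farm 1 gets 5.3, best alternative 4.9; Farm 2 gets 2.2, best alternative 1.6. No profitable deviation — NE.
(Corn, Canola): Farm 1 can switch to Soy (0.1 → 0.2). Not NE.
(Soy, Soy): Farm 1 can switch to Corn (0.1 → 2.7). Not NE.
(Soy, Wheat): Farm 1 can switch to Corn (4.9 → 5.3). Not NE.
(Soy, Canola): Farm 1 can switch to Wheat (0.2 → 5.9). Not NE.
(Wheat, Soy): Farm 1 can switch to Corn (1.8 → 2.7). Not NE.
(Wheat, Wheat): Farm 1 can switch to Corn (0.5 → 5.3). Not NE.
(Wheat, Canola): Farm 1 gets 5.9, best alternative 0.2; Farm 2 gets 3.6, best alternative 3.5. No profitable deviation — NE.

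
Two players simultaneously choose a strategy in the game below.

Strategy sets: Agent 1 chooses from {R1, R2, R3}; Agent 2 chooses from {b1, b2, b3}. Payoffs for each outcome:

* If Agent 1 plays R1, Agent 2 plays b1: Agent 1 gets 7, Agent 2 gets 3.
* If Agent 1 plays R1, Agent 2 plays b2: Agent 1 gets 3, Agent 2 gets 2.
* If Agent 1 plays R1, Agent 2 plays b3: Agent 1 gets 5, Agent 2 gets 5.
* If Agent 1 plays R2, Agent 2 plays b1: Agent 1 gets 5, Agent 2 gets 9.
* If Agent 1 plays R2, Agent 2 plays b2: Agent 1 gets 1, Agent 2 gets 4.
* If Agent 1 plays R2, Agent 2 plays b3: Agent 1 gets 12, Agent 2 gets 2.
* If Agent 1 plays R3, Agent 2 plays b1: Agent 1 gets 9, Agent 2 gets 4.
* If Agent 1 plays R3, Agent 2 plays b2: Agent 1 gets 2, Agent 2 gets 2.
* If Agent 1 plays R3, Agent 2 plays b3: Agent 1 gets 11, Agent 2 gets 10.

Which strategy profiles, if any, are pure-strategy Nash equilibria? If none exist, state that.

There is no pure-strategy Nash equilibrium.

Agent 1 against b1: payoffs 7, 5, 9 → best response R3.
Agent 1 against b2: payoffs 3, 1, 2 → best response R1.
Agent 1 against b3: payoffs 5, 12, 11 → best response R2.
Agent 2 against R1: payoffs 3, 2, 5 → best response b3.
Agent 2 against R2: payoffs 9, 4, 2 → best response b1.
Agent 2 against R3: payoffs 4, 2, 10 → best response b3.
No profile is a mutual best response for all players.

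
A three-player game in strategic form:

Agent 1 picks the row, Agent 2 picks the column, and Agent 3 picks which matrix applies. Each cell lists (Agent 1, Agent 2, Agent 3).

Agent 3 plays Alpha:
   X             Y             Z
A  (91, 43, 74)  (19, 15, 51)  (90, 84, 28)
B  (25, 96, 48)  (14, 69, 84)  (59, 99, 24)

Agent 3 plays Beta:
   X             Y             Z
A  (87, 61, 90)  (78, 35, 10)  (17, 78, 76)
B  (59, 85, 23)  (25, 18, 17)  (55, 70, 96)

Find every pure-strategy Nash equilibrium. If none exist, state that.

No pure-strategy Nash equilibrium.

Mark each player's best response to every combination of opponents' strategies; a profile where every player is best-responding is a pure Nash equilibrium.
Agent 1 against (X, Alpha): payoffs 91, 25 → best response A.
Agent 1 against (X, Beta): payoffs 87, 59 → best response A.
Agent 1 against (Y, Alpha): payoffs 19, 14 → best response A.
Agent 1 against (Y, Beta): payoffs 78, 25 → best response A.
Agent 1 against (Z, Alpha): payoffs 90, 59 → best response A.
Agent 1 against (Z, Beta): payoffs 17, 55 → best response B.
Agent 2 against (A, Alpha): payoffs 43, 15, 84 → best response Z.
Agent 2 against (A, Beta): payoffs 61, 35, 78 → best response Z.
Agent 2 against (B, Alpha): payoffs 96, 69, 99 → best response Z.
Agent 2 against (B, Beta): payoffs 85, 18, 70 → best response X.
Agent 3 against (A, X): payoffs 74, 90 → best response Beta.
Agent 3 against (A, Y): payoffs 51, 10 → best response Alpha.
Agent 3 against (A, Z): payoffs 28, 76 → best response Beta.
Agent 3 against (B, X): payoffs 48, 23 → best response Alpha.
Agent 3 against (B, Y): payoffs 84, 17 → best response Alpha.
Agent 3 against (B, Z): payoffs 24, 96 → best response Beta.
No profile is a mutual best response for all players.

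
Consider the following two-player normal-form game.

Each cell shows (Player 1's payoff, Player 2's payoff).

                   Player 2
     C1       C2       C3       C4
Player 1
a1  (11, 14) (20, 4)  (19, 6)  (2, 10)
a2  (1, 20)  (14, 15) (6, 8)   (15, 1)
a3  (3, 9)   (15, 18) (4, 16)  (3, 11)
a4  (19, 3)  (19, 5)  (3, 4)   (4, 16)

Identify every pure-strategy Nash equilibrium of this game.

This game has no pure Nash equilibrium.

Player 1 against C1: payoffs 11, 1, 3, 19 → best response a4.
Player 1 against C2: payoffs 20, 14, 15, 19 → best response a1.
Player 1 against C3: payoffs 19, 6, 4, 3 → best response a1.
Player 1 against C4: payoffs 2, 15, 3, 4 → best response a2.
Player 2 against a1: payoffs 14, 4, 6, 10 → best response C1.
Player 2 against a2: payoffs 20, 15, 8, 1 → best response C1.
Player 2 against a3: payoffs 9, 18, 16, 11 → best response C2.
Player 2 against a4: payoffs 3, 5, 4, 16 → best response C4.
No profile is a mutual best response for all players.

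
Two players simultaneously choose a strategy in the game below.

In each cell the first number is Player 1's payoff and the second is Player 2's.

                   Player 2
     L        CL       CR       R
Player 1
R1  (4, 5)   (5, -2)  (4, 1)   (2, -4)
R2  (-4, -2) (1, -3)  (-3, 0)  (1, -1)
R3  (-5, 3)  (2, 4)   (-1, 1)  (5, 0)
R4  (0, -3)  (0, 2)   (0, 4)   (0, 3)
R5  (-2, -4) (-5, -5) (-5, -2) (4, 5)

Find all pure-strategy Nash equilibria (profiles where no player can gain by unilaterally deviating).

Player 1 against L: payoffs 4, -4, -5, 0, -2 → best response R1.
Player 1 against CL: payoffs 5, 1, 2, 0, -5 → best response R1.
Player 1 against CR: payoffs 4, -3, -1, 0, -5 → best response R1.
Player 1 against R: payoffs 2, 1, 5, 0, 4 → best response R3.
Player 2 against R1: payoffs 5, -2, 1, -4 → best response L.
Player 2 against R2: payoffs -2, -3, 0, -1 → best response CR.
Player 2 against R3: payoffs 3, 4, 1, 0 → best response CL.
Player 2 against R4: payoffs -3, 2, 4, 3 → best response CR.
Player 2 against R5: payoffs -4, -5, -2, 5 → best response R.
Mutual best responses: (R1, L).

The unique pure-strategy Nash equilibrium is (R1, L).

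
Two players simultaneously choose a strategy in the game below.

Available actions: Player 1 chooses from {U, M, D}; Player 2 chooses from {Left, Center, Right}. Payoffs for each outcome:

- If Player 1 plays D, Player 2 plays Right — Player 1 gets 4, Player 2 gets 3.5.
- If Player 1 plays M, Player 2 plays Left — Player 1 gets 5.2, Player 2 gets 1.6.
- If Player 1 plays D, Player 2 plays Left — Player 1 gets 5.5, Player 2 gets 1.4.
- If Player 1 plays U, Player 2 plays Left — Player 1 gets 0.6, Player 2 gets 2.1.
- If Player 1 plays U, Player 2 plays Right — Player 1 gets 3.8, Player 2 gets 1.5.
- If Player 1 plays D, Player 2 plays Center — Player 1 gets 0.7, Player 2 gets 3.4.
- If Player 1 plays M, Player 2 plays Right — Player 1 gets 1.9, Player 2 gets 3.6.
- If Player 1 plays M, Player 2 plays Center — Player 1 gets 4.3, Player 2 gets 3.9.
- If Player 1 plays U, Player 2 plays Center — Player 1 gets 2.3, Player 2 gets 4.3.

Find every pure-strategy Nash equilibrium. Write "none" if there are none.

The pure Nash equilibria are (M, Center); (D, Right).

Player 1 against Left: payoffs 0.6, 5.2, 5.5 → best response D.
Player 1 against Center: payoffs 2.3, 4.3, 0.7 → best response M.
Player 1 against Right: payoffs 3.8, 1.9, 4 → best response D.
Player 2 against U: payoffs 2.1, 4.3, 1.5 → best response Center.
Player 2 against M: payoffs 1.6, 3.9, 3.6 → best response Center.
Player 2 against D: payoffs 1.4, 3.4, 3.5 → best response Right.
Mutual best responses: (M, Center); (D, Right).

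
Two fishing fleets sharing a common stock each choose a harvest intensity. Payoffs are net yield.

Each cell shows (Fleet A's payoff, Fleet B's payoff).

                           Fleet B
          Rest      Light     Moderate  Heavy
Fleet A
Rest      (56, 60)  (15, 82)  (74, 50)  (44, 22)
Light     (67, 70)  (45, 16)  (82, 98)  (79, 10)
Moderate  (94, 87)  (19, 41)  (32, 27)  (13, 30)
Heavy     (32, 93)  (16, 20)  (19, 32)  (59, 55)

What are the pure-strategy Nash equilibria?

Check each profile: it is a Nash equilibrium iff no player can strictly gain by switching unilaterally.
(Rest, Rest): Fleet A can switch to Light (56 → 67). Not NE.
(Rest, Light): Fleet A can switch to Light (15 → 45). Not NE.
(Rest, Moderate): Fleet A can switch to Light (74 → 82). Not NE.
(Rest, Heavy): Fleet A can switch to Light (44 → 79). Not NE.
(Light, Rest): Fleet A can switch to Moderate (67 → 94). Not NE.
(Light, Light): Fleet B can switch to Rest (16 → 70). Not NE.
(Light, Moderate): Fleet A gets 82, best alternative 74; Fleet B gets 98, best alternative 70. No profitable deviation — NE.
(Light, Heavy): Fleet B can switch to Rest (10 → 70). Not NE.
(Moderate, Rest): Fleet A gets 94, best alternative 67; Fleet B gets 87, best alternative 41. No profitable deviation — NE.
(Moderate, Light): Fleet A can switch to Light (19 → 45). Not NE.
(Moderate, Moderate): Fleet A can switch to Rest (32 → 74). Not NE.
(Moderate, Heavy): Fleet A can switch to Rest (13 → 44). Not NE.
(The remaining 4 profiles each have a profitable deviation by the same check.)

Pure-strategy Nash equilibria: (Light, Moderate), (Moderate, Rest)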